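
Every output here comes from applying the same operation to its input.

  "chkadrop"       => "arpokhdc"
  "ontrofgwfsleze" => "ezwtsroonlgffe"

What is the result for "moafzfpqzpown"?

azzwqppoonmff

The transformation: sort the characters into reverse alphabetical order, then move the last character to the front.
On "moafzfpqzpown": the first step gives "zzwqppoonmffa", and the second then gives "azzwqppoonmff".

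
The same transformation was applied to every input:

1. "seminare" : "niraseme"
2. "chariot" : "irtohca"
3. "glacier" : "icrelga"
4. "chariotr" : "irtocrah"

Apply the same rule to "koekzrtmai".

zktramkieo

The rule is to move the first 3 characters to the end (rotate left by 3), then swap each adjacent pair of characters (1↔2, 3↔4, ...).
Applying both steps to "koekzrtmai": "kzrtmaikoe", then "zktramkieo".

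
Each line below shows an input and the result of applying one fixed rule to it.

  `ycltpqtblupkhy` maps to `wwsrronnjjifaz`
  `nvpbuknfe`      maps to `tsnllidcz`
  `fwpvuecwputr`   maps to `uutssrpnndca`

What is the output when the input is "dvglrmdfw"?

The rule is to sort the characters into reverse alphabetical order, then shift every letter 2 places backward in the alphabet (wrapping around).
Doing the same to "dvglrmdfw": "utpkjedbb".

utpkjedbb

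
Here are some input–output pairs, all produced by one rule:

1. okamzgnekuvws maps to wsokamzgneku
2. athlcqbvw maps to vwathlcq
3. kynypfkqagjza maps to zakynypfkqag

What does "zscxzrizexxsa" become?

sazscxzrizex

The pattern: move the last 2 characters to the front (rotate right by 2), then delete the last character.
Starting from "zscxzrizexxsa": after the first operation, "sazscxzrizexx"; after the second, "sazscxzrizex".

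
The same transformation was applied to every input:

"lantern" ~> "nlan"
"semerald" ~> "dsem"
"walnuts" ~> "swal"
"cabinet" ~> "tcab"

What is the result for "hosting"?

The pattern: move the last character to the front, then keep only the first 4 characters.
Working it through for "hosting": intermediate "ghostin", final "ghos".

ghos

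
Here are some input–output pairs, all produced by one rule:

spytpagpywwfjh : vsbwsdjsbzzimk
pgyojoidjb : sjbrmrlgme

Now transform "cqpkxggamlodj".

ftsnajjdporgm

Rule — shift every letter 3 places forward in the alphabet (wrapping around).
So "cqpkxggamlodj" becomes "ftsnajjdporgm".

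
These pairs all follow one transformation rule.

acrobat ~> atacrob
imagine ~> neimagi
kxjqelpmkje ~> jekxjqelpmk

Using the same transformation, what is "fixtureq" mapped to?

The rule is to move the last 2 characters to the front (rotate right by 2).
For "fixtureq" the result is "eqfixtur".

eqfixtur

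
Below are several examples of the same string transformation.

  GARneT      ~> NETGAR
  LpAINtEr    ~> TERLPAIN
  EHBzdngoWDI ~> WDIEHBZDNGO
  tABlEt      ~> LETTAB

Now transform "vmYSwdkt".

DKTVMYSW

Rule — move the last 3 characters to the front (rotate right by 3), then convert every letter to uppercase.
"vmYSwdkt" → "dktvmYSw" → "DKTVMYSW".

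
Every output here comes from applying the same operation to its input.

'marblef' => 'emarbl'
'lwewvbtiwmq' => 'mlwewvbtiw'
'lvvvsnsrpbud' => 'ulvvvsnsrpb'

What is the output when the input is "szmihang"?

nszmiha

Looking at the pairs, the operation is to delete the last character, then move the last character to the front.
"szmihang" → "szmihan" → "nszmiha".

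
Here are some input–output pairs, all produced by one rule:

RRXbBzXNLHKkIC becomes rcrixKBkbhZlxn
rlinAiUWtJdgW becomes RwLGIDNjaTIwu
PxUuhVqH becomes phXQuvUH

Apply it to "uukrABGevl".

What's happening: flip the case of every letter, then take characters alternately from the front and the back (1st, last, 2nd, 2nd-last, ...).
Starting from "uukrABGevl": after the first operation, "UUKRabgEVL"; after the second, "ULUVKERgab".

ULUVKERgab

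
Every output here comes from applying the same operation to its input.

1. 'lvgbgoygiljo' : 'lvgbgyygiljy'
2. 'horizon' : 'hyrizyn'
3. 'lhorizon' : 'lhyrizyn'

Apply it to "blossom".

blyssym

The pattern: replace every "o" with "y".
Doing the same to "blossom": "blyssym".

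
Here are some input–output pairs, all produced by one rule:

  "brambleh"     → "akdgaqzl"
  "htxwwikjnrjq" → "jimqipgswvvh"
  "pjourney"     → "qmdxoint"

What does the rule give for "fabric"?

Each output is the input with this applied: swap the front and back halves of the string, then shift every letter 1 place backward in the alphabet (wrapping around).
For "fabric", step one produces "ricfab"; step two turns that into "qhbeza".

qhbeza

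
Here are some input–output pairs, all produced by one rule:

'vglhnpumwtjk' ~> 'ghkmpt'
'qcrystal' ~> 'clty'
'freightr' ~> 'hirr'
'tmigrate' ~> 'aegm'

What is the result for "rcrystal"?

clty

The transformation: keep every other character starting from the second (positions 2nd, 4th, 6th, ...), then sort the characters into alphabetical order.
Working it through for "rcrystal": intermediate "cytl", final "clty".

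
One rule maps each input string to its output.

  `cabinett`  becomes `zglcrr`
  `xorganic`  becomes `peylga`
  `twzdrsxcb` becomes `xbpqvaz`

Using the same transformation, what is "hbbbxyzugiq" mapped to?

Rule — shift every letter 2 places backward in the alphabet (wrapping around), then delete the first 2 characters.
Working it through for "hbbbxyzugiq": intermediate "fzzzvwxsego", final "zzvwxsego".
(Check on "xorganic": → "vmpeylga" → "peylga" ✓)

zzvwxsego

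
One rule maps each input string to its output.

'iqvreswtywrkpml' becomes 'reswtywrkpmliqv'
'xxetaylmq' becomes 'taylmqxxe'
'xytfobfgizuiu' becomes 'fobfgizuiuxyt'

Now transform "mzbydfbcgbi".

The pattern: move the first 3 characters to the end (rotate left by 3).
So "mzbydfbcgbi" becomes "ydfbcgbimzb".

ydfbcgbimzb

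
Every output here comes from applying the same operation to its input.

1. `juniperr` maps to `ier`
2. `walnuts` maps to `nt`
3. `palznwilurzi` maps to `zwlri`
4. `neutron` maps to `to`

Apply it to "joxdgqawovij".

Looking at the pairs, the operation is to delete the first 2 characters, then keep every other character starting from the second (positions 2nd, 4th, 6th, ...).
So "joxdgqawovij" becomes "dqwvj".

dqwvj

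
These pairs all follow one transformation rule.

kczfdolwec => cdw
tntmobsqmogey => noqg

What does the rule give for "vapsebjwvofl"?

aewf

What's happening: keep one character in every 3, starting at position 2 (positions 2nd, 5th, 8th, ...).
So "vapsebjwvofl" becomes "aewf".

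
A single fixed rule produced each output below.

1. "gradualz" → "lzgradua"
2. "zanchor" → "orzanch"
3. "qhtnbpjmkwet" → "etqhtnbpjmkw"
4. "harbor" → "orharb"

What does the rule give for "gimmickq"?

In each case the input is transformed by: move the last 2 characters to the front (rotate right by 2).
Doing the same to "gimmickq": "kqgimmic".

kqgimmic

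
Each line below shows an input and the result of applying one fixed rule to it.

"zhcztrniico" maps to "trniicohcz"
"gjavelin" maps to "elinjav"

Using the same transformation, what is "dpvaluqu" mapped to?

The transformation: delete the first character, then move the first 3 characters to the end (rotate left by 3).
On "dpvaluqu": the first step gives "pvaluqu", and the second then gives "luqupva".

luqupva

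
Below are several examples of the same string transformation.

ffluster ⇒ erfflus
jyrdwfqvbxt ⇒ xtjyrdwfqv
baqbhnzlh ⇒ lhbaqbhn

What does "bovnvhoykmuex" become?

exbovnvhoykm

Each output is the input with this applied: move the last 2 characters to the front (rotate right by 2), then delete the last character.
Applying both steps to "bovnvhoykmuex": "exbovnvhoykmu", then "exbovnvhoykm".
(Check on "baqbhnzlh": → "lhbaqbhnz" → "lhbaqbhn" ✓)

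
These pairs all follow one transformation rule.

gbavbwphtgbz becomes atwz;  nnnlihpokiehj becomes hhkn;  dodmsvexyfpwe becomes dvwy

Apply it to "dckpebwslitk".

Looking at the pairs, the operation is to keep one character in every 3, starting at position 3 (positions 3rd, 6th, 9th, ...), then sort the characters into alphabetical order.
On "dckpebwslitk": the first step gives "kblk", and the second then gives "bkkl".

bkkl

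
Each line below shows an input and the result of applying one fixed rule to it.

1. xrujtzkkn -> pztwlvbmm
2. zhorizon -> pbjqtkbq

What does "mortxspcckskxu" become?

woqtvzureemumz

The pattern: move the last character to the front, then shift every letter 2 places forward in the alphabet (wrapping around).
"mortxspcckskxu" → "umortxspcckskx" → "woqtvzureemumz".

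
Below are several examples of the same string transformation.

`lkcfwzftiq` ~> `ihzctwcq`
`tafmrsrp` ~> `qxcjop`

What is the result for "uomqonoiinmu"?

What's happening: shift every letter 3 places backward in the alphabet (wrapping around), then delete the last 2 characters.
Starting from "uomqonoiinmu": after the first operation, "rljnlklffkjr"; after the second, "rljnlklffk".

rljnlklffk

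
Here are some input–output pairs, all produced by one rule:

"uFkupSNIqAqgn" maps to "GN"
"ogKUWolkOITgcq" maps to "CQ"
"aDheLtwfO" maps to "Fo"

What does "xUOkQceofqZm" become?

What's happening: flip the case of every letter, then keep only the last 2 characters.
Starting from "xUOkQceofqZm": after the first operation, "XuoKqCEOFQzM"; after the second, "zM".
(Check on "uFkupSNIqAqgn": → "UfKUPsniQaQGN" → "GN" ✓)

zM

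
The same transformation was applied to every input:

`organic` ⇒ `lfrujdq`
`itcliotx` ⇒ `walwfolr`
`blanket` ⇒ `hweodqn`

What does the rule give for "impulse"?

vhlpsxo

Rule — shift every letter 3 places forward in the alphabet (wrapping around), then move the last 2 characters to the front (rotate right by 2).
For "impulse", step one produces "lpsxovh"; step two turns that into "vhlpsxo".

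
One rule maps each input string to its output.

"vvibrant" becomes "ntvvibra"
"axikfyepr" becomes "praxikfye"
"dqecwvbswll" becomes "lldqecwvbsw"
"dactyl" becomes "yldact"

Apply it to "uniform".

The transformation: move the last 2 characters to the front (rotate right by 2).
Applying that to "uniform" gives "rmunifo".

rmunifo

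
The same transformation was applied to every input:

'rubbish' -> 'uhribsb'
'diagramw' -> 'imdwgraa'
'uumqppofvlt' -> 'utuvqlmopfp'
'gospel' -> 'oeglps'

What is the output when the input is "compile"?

Rule — swap each adjacent pair of characters (1↔2, 3↔4, ...), then take characters alternately from the front and the back (1st, last, 2nd, 2nd-last, ...).
Starting from "compile": after the first operation, "ocpmlie"; after the second, "oeciplm".

oeciplm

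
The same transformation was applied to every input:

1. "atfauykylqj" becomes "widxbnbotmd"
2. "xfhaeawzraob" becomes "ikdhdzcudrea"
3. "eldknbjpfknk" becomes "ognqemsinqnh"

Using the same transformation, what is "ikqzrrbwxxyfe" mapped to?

ntcuuezaabihl

Each output is the input with this applied: shift every letter 3 places forward in the alphabet (wrapping around), then move the first character to the end.
For "ikqzrrbwxxyfe", step one produces "lntcuuezaabih"; step two turns that into "ntcuuezaabihl".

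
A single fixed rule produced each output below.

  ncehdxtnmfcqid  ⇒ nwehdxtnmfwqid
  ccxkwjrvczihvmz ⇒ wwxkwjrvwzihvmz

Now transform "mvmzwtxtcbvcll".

mvmzwtxtwbvwll

The rule is to replace every "c" with "w".
Doing the same to "mvmzwtxtcbvcll": "mvmzwtxtwbvwll".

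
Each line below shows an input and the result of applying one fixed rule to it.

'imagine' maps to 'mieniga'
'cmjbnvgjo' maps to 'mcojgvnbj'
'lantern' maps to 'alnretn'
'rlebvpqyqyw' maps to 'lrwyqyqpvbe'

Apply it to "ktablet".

tktelba

In each case the input is transformed by: move the first 2 characters to the end (rotate left by 2), then reverse the string.
Working it through for "ktablet": intermediate "abletkt", final "tktelba".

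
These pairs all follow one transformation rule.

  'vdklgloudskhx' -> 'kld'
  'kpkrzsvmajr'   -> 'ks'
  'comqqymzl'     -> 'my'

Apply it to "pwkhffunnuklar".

kfn

Looking at the pairs, the operation is to keep one character in every 3, starting at position 3 (positions 3rd, 6th, 9th, ...), then delete the last character.
Applying both steps to "pwkhffunnuklar": "kfnl", then "kfn".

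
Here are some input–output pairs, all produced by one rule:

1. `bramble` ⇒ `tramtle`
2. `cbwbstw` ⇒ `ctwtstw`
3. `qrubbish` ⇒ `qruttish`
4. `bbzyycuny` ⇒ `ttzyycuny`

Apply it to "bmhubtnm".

tmhuttnm

What's happening: replace every "b" with "t".
"bmhubtnm" → "tmhuttnm".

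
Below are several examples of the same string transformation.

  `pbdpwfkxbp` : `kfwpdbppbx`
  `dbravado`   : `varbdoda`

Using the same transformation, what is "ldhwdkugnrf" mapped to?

Looking at the pairs, the operation is to reverse the string, then move the first 3 characters to the end (rotate left by 3).
For "ldhwdkugnrf" the result is "gukdwhdlfrn".

gukdwhdlfrn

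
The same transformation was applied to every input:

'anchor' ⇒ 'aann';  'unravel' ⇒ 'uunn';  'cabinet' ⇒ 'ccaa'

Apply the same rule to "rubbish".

rruu

The pattern: double every character, then keep only the first 4 characters.
So "rubbish" becomes "rruu".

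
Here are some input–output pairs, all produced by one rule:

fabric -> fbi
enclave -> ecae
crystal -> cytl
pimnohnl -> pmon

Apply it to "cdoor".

cor

What's happening: keep every other character starting from the first (positions 1st, 3rd, 5th, ...).
So "cdoor" becomes "cor".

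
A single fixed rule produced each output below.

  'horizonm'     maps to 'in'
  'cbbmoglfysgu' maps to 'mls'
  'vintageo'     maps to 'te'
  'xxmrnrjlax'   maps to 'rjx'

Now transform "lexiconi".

in

What's happening: delete the first character, then keep one character in every 3, starting at position 3 (positions 3rd, 6th, 9th, ...).
Working it through for "lexiconi": intermediate "exiconi", final "in".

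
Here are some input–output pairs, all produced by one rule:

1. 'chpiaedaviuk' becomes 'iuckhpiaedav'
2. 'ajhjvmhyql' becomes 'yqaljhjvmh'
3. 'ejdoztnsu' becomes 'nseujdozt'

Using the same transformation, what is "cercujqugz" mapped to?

The transformation: swap the first and last characters, then move the last 3 characters to the front (rotate right by 3).
Starting from "cercujqugz": after the first operation, "zercujqugc"; after the second, "ugczercujq".

ugczercujq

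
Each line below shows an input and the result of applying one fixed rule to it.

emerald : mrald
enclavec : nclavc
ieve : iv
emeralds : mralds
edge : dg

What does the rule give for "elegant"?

Each output is the input with this applied: remove every "e".
Applying that to "elegant" gives "lgant".

lgant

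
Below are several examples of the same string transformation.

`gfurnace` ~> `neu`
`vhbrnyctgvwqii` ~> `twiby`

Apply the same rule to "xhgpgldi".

gig

The rule is to swap the front and back halves of the string, then keep one character in every 3, starting at position 1 (positions 1st, 4th, 7th, ...).
On "xhgpgldi" that produces "gig".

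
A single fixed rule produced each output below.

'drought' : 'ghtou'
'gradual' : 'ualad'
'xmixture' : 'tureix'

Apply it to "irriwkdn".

wkdnri

The pattern: delete the first 2 characters, then move the first 2 characters to the end (rotate left by 2).
Doing the same to "irriwkdn": "wkdnri".
(Check on "xmixture": → "ixture" → "tureix" ✓)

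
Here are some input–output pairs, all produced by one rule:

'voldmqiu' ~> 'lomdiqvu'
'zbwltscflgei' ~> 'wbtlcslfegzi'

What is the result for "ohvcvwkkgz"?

vhvckwgkoz

The transformation: move the first character to the end, then swap each adjacent pair of characters (1↔2, 3↔4, ...).
So "ohvcvwkkgz" becomes "vhvckwgkoz".
(Check on "zbwltscflgei": → "bwltscflgeiz" → "wbtlcslfegzi" ✓)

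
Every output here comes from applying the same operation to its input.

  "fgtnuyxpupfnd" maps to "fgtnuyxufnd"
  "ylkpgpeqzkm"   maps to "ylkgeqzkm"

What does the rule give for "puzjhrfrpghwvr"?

Rule — remove every "p".
Applying that to "puzjhrfrpghwvr" gives "uzjhrfrghwvr".

uzjhrfrghwvr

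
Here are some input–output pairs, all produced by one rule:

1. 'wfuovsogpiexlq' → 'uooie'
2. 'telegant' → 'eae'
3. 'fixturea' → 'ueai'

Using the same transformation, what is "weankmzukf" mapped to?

aue

Rule — move the first 2 characters to the end (rotate left by 2), then keep only the vowels.
"weankmzukf" → "ankmzukfwe" → "aue".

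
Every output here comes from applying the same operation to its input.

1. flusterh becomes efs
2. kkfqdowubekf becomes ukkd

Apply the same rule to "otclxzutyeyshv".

ysolu

The pattern: swap the front and back halves of the string, then keep one character in every 3, starting at position 2 (positions 2nd, 5th, 8th, ...).
Starting from "otclxzutyeyshv": after the first operation, "tyeyshvotclxzu"; after the second, "ysolu".
(Check on "kkfqdowubekf": → "wubekfkkfqdo" → "ukkd" ✓)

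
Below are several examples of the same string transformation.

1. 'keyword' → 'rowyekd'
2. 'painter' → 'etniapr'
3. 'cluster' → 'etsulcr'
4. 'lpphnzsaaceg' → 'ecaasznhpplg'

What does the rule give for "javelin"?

ilevajn

The transformation: move the last character to the front, then reverse the string.
Working it through for "javelin": intermediate "njaveli", final "ilevajn".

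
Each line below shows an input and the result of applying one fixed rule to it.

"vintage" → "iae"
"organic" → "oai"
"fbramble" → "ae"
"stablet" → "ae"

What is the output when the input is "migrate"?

iae

The rule is to keep only the vowels.
So "migrate" becomes "iae".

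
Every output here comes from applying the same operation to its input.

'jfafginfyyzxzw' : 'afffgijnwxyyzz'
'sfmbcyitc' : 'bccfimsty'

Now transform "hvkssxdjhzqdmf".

ddfhhjkmqssvxz

The transformation: sort the characters into alphabetical order.
Doing the same to "hvkssxdjhzqdmf": "ddfhhjkmqssvxz".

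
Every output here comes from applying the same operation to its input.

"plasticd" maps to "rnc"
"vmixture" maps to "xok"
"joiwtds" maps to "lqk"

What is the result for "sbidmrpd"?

udk

What's happening: shift every letter 2 places forward in the alphabet (wrapping around), then keep only the first 3 characters.
On "sbidmrpd": the first step gives "udkfotrf", and the second then gives "udk".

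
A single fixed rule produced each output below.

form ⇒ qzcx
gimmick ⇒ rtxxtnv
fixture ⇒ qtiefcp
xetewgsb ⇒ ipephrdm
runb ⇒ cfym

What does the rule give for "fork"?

qzcv

Looking at the pairs, the operation is to shift every letter 11 places forward in the alphabet (wrapping around).
Applying that to "fork" gives "qzcv".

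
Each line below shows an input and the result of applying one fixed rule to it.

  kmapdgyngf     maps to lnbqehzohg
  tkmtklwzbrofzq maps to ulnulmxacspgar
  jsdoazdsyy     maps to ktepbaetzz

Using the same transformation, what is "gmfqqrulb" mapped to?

hngrrsvmc

What's happening: shift every letter 1 place forward in the alphabet (wrapping around).
So "gmfqqrulb" becomes "hngrrsvmc".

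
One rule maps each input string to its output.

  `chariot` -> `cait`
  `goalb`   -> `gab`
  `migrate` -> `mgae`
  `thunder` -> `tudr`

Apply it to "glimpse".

Rule — keep every other character starting from the first (positions 1st, 3rd, 5th, ...).
"glimpse" → "gipe".

gipe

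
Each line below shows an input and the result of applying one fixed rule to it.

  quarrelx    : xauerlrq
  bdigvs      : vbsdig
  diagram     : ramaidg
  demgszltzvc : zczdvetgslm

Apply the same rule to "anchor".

Each output is the input with this applied: sort the characters into reverse alphabetical order, then take characters alternately from the front and the back (1st, last, 2nd, 2nd-last, ...).
Applying that to "anchor" gives "raocnh".

raocnh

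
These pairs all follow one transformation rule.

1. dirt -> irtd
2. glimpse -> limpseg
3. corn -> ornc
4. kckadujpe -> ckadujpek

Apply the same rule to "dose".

The transformation: move the first character to the end.
On "dose" that produces "osed".

osed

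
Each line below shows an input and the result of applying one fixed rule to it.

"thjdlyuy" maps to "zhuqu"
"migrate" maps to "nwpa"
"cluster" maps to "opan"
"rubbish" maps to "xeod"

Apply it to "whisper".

Rule — delete the first 3 characters, then shift every letter 4 places backward in the alphabet (wrapping around).
For "whisper", step one produces "sper"; step two turns that into "olan".

olan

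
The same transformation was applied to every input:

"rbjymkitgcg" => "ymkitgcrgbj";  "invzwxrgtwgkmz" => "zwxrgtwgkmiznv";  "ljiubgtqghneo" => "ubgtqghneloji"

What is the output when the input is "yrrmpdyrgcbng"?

Each output is the input with this applied: swap the first and last characters, then move the first 3 characters to the end (rotate left by 3).
On "yrrmpdyrgcbng": the first step gives "grrmpdyrgcbny", and the second then gives "mpdyrgcbnygrr".

mpdyrgcbnygrr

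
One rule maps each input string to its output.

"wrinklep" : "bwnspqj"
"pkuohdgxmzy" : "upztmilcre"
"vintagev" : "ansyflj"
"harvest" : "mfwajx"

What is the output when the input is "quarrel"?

In each case the input is transformed by: shift every letter 5 places forward in the alphabet (wrapping around), then delete the last character.
"quarrel" → "vzfwwjq" → "vzfwwj".

vzfwwj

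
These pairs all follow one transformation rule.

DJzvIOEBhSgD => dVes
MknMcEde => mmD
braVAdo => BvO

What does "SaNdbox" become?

sDX

What's happening: flip the case of every letter, then keep one character in every 3, starting at position 1 (positions 1st, 4th, 7th, ...).
Starting from "SaNdbox": after the first operation, "sAnDBOX"; after the second, "sDX".
(Check on "DJzvIOEBhSgD": → "djZVioebHsGd" → "dVes" ✓)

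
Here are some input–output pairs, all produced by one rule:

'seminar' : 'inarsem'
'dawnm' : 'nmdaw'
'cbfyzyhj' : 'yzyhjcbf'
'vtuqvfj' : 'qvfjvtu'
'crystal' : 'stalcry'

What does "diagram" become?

What's happening: move the first 3 characters to the end (rotate left by 3).
For "diagram" the result is "gramdia".

gramdia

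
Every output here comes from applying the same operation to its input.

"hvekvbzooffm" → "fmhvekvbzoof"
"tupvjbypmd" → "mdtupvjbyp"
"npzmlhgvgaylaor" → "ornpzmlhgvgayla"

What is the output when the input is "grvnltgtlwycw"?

What's happening: move the last 2 characters to the front (rotate right by 2).
On "grvnltgtlwycw" that produces "cwgrvnltgtlwy".

cwgrvnltgtlwy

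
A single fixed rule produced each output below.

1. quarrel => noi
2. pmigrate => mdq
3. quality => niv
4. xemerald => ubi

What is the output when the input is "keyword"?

In each case the input is transformed by: shift every letter 3 places backward in the alphabet (wrapping around), then keep one character in every 3, starting at position 1 (positions 1st, 4th, 7th, ...).
Starting from "keyword": after the first operation, "hbvtloa"; after the second, "hta".

hta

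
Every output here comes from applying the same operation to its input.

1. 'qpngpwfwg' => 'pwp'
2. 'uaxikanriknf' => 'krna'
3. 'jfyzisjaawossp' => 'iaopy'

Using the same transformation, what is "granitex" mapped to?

The pattern: move the first 3 characters to the end (rotate left by 3), then keep one character in every 3, starting at position 2 (positions 2nd, 5th, 8th, ...).
Applying that to "granitex" gives "ixa".

ixa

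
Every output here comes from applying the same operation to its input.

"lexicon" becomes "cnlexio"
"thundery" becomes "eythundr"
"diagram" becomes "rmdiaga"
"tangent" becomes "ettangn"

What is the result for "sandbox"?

bxsando

Looking at the pairs, the operation is to move the last 2 characters to the front (rotate right by 2), then swap the first and last characters.
Doing the same to "sandbox": "bxsando".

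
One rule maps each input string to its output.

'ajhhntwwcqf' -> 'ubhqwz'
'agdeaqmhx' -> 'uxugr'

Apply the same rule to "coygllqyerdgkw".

What's happening: keep every other character starting from the first (positions 1st, 3rd, 5th, ...), then shift every letter 6 places backward in the alphabet (wrapping around).
On "coygllqyerdgkw" that produces "wsfkyxe".
(Check on "ajhhntwwcqf": → "ahnwcf" → "ubhqwz" ✓)

wsfkyxe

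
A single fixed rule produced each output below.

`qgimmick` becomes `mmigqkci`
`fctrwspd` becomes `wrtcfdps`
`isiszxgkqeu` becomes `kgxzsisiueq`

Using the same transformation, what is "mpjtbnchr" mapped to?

nbtjpmrhc

Rule — reverse the string, then move the first 3 characters to the end (rotate left by 3).
On "mpjtbnchr": the first step gives "rhcnbtjpm", and the second then gives "nbtjpmrhc".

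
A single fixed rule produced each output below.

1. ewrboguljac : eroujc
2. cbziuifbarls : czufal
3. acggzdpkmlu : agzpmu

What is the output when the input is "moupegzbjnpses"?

muezjpe

The rule is to keep every other character starting from the first (positions 1st, 3rd, 5th, ...).
So "moupegzbjnpses" becomes "muezjpe".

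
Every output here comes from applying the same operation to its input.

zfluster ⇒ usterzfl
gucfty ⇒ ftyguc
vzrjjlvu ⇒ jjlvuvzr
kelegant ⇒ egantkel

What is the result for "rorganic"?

Rule — move the first 3 characters to the end (rotate left by 3).
On "rorganic" that produces "ganicror".

ganicror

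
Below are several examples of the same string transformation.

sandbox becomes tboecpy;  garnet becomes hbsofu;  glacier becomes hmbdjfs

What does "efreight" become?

fgsfjhiu

The pattern: shift every letter 1 place forward in the alphabet (wrapping around).
Doing the same to "efreight": "fgsfjhiu".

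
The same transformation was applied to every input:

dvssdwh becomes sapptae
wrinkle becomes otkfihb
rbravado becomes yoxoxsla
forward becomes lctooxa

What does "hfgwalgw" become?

cetdixtd

The pattern: shift every letter 3 places backward in the alphabet (wrapping around), then swap each adjacent pair of characters (1↔2, 3↔4, ...).
For "hfgwalgw", step one produces "ecdtxidt"; step two turns that into "cetdixtd".
(Check on "dvssdwh": → "asppate" → "sapptae" ✓)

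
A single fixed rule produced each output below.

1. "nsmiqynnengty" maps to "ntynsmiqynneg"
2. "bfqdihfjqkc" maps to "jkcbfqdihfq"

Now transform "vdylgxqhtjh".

hjhvdylgxqt

Looking at the pairs, the operation is to move the last 3 characters to the front (rotate right by 3), then swap the first and last characters.
For "vdylgxqhtjh", step one produces "tjhvdylgxqh"; step two turns that into "hjhvdylgxqt".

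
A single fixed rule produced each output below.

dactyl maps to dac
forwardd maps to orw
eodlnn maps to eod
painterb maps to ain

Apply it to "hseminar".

The pattern: swap the front and back halves of the string, then keep only the last 3 characters.
Working it through for "hseminar": intermediate "inarhsem", final "sem".

sem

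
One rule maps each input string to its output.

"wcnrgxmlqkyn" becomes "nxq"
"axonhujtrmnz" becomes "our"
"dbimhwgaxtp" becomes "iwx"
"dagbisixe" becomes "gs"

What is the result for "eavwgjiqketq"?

vjk

Looking at the pairs, the operation is to delete the last 2 characters, then keep one character in every 3, starting at position 3 (positions 3rd, 6th, 9th, ...).
So "eavwgjiqketq" becomes "vjk".
(Check on "dagbisixe": → "dagbisi" → "gs" ✓)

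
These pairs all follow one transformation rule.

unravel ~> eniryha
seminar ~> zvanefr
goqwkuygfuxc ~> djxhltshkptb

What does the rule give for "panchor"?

apubecn

Rule — shift every letter 13 places forward in the alphabet (wrapping around) — i.e. ROT13, then move the first 2 characters to the end (rotate left by 2).
For "panchor", step one produces "cnapube"; step two turns that into "apubecn".
(Check on "goqwkuygfuxc": → "tbdjxhltshkp" → "djxhltshkptb" ✓)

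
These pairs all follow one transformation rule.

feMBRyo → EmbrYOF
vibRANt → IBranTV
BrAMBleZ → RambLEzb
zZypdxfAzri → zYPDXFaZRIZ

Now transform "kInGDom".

iNgdOMK

What's happening: move the first character to the end, then flip the case of every letter.
For "kInGDom", step one produces "InGDomk"; step two turns that into "iNgdOMK".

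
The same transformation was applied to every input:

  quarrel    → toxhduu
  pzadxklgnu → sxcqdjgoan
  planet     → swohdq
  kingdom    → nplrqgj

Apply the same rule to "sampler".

vudhpos

Looking at the pairs, the operation is to shift every letter 3 places forward in the alphabet (wrapping around), then take characters alternately from the front and the back (1st, last, 2nd, 2nd-last, ...).
For "sampler", step one produces "vdpsohu"; step two turns that into "vudhpos".
(Check on "pzadxklgnu": → "scdganojqx" → "sxcqdjgoan" ✓)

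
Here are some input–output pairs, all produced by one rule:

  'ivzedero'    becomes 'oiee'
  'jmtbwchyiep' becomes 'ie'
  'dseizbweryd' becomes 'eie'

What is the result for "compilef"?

oie

Rule — move the last character to the front, then keep only the vowels.
For "compilef", step one produces "fcompile"; step two turns that into "oie".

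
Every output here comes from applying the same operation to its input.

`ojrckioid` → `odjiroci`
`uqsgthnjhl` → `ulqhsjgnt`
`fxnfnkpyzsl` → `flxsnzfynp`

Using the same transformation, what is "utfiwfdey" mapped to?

In each case the input is transformed by: take characters alternately from the front and the back (1st, last, 2nd, 2nd-last, ...), then delete the last character.
Starting from "utfiwfdey": after the first operation, "uytefdifw"; after the second, "uytefdif".

uytefdif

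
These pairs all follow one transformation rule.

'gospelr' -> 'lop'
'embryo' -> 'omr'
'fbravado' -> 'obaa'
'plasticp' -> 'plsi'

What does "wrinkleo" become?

ornl

Rule — keep every other character starting from the second (positions 2nd, 4th, 6th, ...), then move the last character to the front.
"wrinkleo" → "ornl".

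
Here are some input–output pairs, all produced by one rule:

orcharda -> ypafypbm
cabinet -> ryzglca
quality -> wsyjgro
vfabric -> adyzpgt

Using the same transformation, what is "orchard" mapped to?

bpafypm

Each output is the input with this applied: shift every letter 2 places backward in the alphabet (wrapping around), then swap the first and last characters.
On "orchard" that produces "bpafypm".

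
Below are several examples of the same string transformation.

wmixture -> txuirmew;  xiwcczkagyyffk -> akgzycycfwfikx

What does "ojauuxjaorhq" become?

jxauourahjqo

The rule is to swap the front and back halves of the string, then take characters alternately from the front and the back (1st, last, 2nd, 2nd-last, ...).
On "ojauuxjaorhq": the first step gives "jaorhqojauux", and the second then gives "jxauourahjqo".
(Check on "wmixture": → "turewmix" → "txuirmew" ✓)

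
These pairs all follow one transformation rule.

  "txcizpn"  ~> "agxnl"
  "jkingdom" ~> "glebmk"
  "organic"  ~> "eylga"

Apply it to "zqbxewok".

zvcumi

Each output is the input with this applied: delete the first 2 characters, then shift every letter 2 places backward in the alphabet (wrapping around).
On "zqbxewok" that produces "zvcumi".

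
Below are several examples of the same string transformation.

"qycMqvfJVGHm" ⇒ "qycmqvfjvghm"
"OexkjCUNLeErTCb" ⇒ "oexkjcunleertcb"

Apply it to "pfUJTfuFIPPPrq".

Looking at the pairs, the operation is to convert every letter to lowercase.
Applying that to "pfUJTfuFIPPPrq" gives "pfujtfufippprq".

pfujtfufippprq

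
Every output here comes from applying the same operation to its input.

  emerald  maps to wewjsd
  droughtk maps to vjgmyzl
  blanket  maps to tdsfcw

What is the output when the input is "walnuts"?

osdfml

In each case the input is transformed by: shift every letter 8 places backward in the alphabet (wrapping around), then delete the last character.
Starting from "walnuts": after the first operation, "osdfmlk"; after the second, "osdfml".
(Check on "droughtk": → "vjgmyzlc" → "vjgmyzl" ✓)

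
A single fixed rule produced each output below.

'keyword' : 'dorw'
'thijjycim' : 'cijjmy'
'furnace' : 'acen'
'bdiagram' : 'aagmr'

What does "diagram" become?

Rule — delete the first 3 characters, then sort the characters into alphabetical order.
On "diagram": the first step gives "gram", and the second then gives "agmr".

agmr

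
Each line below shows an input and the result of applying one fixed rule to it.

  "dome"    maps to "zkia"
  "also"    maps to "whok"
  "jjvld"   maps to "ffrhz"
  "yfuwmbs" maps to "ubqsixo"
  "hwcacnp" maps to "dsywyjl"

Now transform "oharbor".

In each case the input is transformed by: shift every letter 4 places backward in the alphabet (wrapping around).
Doing the same to "oharbor": "kdwnxkn".

kdwnxkn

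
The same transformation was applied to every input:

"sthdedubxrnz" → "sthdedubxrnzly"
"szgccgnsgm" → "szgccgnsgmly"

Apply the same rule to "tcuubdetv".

tcuubdetvly

The transformation: append "ly".
"tcuubdetv" → "tcuubdetvly".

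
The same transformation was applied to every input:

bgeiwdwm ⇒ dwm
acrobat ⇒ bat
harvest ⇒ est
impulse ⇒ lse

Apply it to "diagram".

Rule — keep only the last 3 characters.
For "diagram" the result is "ram".

ram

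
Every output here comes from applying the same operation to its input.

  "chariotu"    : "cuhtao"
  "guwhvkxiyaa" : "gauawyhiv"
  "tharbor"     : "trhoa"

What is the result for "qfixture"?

qefriu

Looking at the pairs, the operation is to take characters alternately from the front and the back (1st, last, 2nd, 2nd-last, ...), then delete the last 2 characters.
"qfixture" → "qefriuxt" → "qefriu".
(Check on "tharbor": → "trhoabr" → "trhoa" ✓)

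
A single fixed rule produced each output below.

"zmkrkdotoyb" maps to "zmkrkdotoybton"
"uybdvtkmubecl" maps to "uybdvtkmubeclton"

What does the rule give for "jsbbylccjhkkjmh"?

Looking at the pairs, the operation is to append "ton".
On "jsbbylccjhkkjmh" that produces "jsbbylccjhkkjmhton".

jsbbylccjhkkjmhton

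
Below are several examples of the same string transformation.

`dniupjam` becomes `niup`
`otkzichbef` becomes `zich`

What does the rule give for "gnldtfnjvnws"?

Looking at the pairs, the operation is to move the last 3 characters to the front (rotate right by 3), then keep only the last 4 characters.
Applying both steps to "gnldtfnjvnws": "nwsgnldtfnjv", then "fnjv".

fnjv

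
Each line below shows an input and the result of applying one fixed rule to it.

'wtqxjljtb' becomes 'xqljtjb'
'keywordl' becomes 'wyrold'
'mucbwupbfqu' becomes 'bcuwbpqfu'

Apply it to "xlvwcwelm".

wvwclem

The rule is to swap each adjacent pair of characters (1↔2, 3↔4, ...), then delete the first 2 characters.
"xlvwcwelm" → "lxwvwclem" → "wvwclem".
(Check on "keywordl": → "ekwyrold" → "wyrold" ✓)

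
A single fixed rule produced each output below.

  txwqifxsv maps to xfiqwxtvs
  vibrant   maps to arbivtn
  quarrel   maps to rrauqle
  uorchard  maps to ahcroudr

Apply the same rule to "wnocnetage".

atenconweg

The pattern: move the last 2 characters to the front (rotate right by 2), then reverse the string.
"wnocnetage" → "gewnocneta" → "atenconweg".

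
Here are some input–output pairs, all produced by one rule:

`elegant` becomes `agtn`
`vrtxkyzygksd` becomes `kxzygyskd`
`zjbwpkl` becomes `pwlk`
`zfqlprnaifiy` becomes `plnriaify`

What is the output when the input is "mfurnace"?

nrcae

The pattern: delete the first 3 characters, then swap each adjacent pair of characters (1↔2, 3↔4, ...).
"mfurnace" → "rnace" → "nrcae".
(Check on "zjbwpkl": → "wpkl" → "pwlk" ✓)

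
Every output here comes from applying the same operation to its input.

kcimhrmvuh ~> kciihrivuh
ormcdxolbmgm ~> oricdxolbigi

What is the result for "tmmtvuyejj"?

Each output is the input with this applied: replace every "m" with "i".
On "tmmtvuyejj" that produces "tiitvuyejj".

tiitvuyejj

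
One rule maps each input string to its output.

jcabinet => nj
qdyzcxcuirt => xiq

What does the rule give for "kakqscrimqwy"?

The transformation: move the first 3 characters to the end (rotate left by 3), then keep one character in every 3, starting at position 3 (positions 3rd, 6th, 9th, ...).
On "kakqscrimqwy": the first step gives "qscrimqwykak", and the second then gives "cmyk".

cmyk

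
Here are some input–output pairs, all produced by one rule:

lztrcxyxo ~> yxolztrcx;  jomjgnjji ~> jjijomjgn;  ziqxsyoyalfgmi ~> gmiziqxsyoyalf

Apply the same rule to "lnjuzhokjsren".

renlnjuzhokjs

In each case the input is transformed by: move the last 3 characters to the front (rotate right by 3).
For "lnjuzhokjsren" the result is "renlnjuzhokjs".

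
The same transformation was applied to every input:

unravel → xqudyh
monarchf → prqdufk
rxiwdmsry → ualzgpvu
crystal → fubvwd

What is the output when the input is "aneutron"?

dqhxwur

The transformation: shift every letter 3 places forward in the alphabet (wrapping around), then delete the last character.
So "aneutron" becomes "dqhxwur".
(Check on "crystal": → "fubvwdo" → "fubvwd" ✓)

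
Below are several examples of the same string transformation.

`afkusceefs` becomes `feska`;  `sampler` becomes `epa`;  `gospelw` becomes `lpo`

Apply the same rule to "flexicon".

oief

Rule — reverse the string, then keep every other character starting from the second (positions 2nd, 4th, 6th, ...).
For "flexicon", step one produces "nocixelf"; step two turns that into "oief".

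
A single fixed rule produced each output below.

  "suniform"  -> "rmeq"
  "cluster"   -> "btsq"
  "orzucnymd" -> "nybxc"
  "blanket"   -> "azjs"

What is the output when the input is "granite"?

fzhd

The transformation: shift every letter 1 place backward in the alphabet (wrapping around), then keep every other character starting from the first (positions 1st, 3rd, 5th, ...).
Starting from "granite": after the first operation, "fqzmhsd"; after the second, "fzhd".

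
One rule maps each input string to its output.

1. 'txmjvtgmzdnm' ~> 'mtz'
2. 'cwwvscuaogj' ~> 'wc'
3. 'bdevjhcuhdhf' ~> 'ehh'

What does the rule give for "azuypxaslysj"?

The rule is to keep one character in every 3, starting at position 3 (positions 3rd, 6th, 9th, ...), then delete the last character.
So "azuypxaslysj" becomes "uxl".

uxl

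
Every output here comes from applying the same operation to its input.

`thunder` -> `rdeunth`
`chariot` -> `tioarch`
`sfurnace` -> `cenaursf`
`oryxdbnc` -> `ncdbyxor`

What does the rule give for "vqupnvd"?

dnvupvq

The pattern: swap each adjacent pair of characters (1↔2, 3↔4, ...), then reverse the string.
Starting from "vqupnvd": after the first operation, "qvpuvnd"; after the second, "dnvupvq".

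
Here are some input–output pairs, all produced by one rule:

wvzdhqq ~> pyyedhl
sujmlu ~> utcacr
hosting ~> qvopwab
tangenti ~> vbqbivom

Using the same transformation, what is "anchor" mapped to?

pwzivk

Rule — shift every letter 8 places forward in the alphabet (wrapping around), then move the last 3 characters to the front (rotate right by 3).
Applying that to "anchor" gives "pwzivk".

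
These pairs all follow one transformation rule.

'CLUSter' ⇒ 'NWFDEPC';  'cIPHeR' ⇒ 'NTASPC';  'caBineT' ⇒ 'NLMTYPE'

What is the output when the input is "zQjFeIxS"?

KBUQPTID

In each case the input is transformed by: shift every letter 11 places forward in the alphabet (wrapping around), then convert every letter to uppercase.
"zQjFeIxS" → "kBuQpTiD" → "KBUQPTID".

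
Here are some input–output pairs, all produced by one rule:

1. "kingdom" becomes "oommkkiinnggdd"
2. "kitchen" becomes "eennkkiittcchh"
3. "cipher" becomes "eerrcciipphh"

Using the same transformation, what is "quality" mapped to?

In each case the input is transformed by: move the last 2 characters to the front (rotate right by 2), then double every character.
"quality" → "tyquali" → "ttyyqquuaallii".

ttyyqquuaallii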